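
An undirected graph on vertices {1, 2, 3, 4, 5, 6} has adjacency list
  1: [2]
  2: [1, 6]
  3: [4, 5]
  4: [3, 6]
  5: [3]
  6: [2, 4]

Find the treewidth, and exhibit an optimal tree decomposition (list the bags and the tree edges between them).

The largest bag has 2 vertices, giving width 1; this decomposition certifies tw(G) ≤ 1. G has an edge, so its treewidth is at least 1. Hence tw(G) = 1 exactly.

Treewidth 1.
Bags: B1 = {1, 2}  B2 = {2, 6}  B3 = {4, 6}  B4 = {3, 4}  B5 = {3, 5}
Tree: B1–B2, B2–B3, B3–B4, B4–B5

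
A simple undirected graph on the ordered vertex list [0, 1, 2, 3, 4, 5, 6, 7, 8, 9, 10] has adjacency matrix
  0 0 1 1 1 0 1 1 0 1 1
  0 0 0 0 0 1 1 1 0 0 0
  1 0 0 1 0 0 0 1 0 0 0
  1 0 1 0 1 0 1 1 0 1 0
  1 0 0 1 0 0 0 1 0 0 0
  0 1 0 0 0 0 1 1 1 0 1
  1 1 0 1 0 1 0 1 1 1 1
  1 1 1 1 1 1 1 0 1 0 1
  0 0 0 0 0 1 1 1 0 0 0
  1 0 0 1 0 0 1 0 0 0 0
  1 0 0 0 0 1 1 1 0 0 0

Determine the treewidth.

3

A width-3 tree decomposition is:
Bags: B1 = {5, 6, 7, 10}  B2 = {0, 6, 7, 10}  B3 = {0, 3, 6, 7}  B4 = {0, 2, 3, 7}  B5 = {0, 3, 6, 9}  B6 = {0, 3, 4, 7}  B7 = {5, 6, 7, 8}  B8 = {1, 5, 6, 7}
Tree: B1–B2, B2–B3, B3–B4, B3–B5, B4–B6, B1–B7, B7–B8
Each bag holds 4 vertices, so the decomposition has width 3, which upper-bounds the treewidth. On the other hand G contains the 4-clique {0, 3, 6, 9}. A clique must lie in a single bag of any decomposition, so no decomposition can have width below 3. Combining the bounds, tw(G) = 3.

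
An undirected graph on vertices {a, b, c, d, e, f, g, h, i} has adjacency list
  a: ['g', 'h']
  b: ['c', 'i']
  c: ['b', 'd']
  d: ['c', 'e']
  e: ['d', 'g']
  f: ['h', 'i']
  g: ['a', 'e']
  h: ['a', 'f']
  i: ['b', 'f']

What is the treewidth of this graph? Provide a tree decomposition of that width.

The largest bag has 3 vertices, giving width 2; this decomposition certifies tw(G) ≤ 2. Since b–c–d–e–g–a–h–f–i–b is a cycle in G, G is not acyclic. Forests are exactly the graphs of treewidth ≤ 1, so tw(G) ≥ 2. Combining the bounds, tw(G) = 2.

Treewidth 2.
One optimal decomposition is:
Bags: B1 = {b, c, d}  B2 = {b, d, e}  B3 = {b, e, g}  B4 = {a, b, g}  B5 = {a, b, h}  B6 = {b, f, h}  B7 = {b, f, i}
Tree: B1–B2, B2–B3, B3–B4, B4–B5, B5–B6, B6–B7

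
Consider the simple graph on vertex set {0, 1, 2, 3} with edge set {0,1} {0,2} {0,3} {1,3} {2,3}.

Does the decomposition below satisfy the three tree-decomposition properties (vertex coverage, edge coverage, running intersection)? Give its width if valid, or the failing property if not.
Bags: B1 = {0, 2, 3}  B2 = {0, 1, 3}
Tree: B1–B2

Every vertex of G appears in some bag (union = {0, 1, 2, 3}); every edge is covered by a bag; and for each vertex v the set of bags containing v is connected in the bag tree. The decomposition is therefore valid. The largest bag has 3 vertices, so the width is 2.

Yes; width 2.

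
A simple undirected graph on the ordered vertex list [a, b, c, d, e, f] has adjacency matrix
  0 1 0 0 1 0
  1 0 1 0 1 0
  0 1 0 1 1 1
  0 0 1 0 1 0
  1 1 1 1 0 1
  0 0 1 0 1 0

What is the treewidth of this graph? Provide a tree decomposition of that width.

Every bag has size at most 3, so the width is 3 − 1 = 2 and tw(G) ≤ 2. Conversely, {c, d, e} is a clique of size 3, and the vertices of any clique must share a bag in every tree decomposition; so some bag has ≥ 3 vertices and tw(G) ≥ 2. Therefore the treewidth is 2.

Treewidth 2.
One such decomposition:
Bags: B1 = {c, d, e}  B2 = {b, c, e}  B3 = {c, e, f}  B4 = {a, b, e}
Tree: B1–B2, B1–B3, B2–B4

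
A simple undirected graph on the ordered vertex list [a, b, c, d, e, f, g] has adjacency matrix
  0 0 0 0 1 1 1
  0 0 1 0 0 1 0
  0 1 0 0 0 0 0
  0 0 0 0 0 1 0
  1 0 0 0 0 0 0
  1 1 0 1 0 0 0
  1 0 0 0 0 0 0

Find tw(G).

1

A width-1 tree decomposition is:
Bags: B1 = {a, g}  B2 = {a, e}  B3 = {a, f}  B4 = {b, f}  B5 = {d, f}  B6 = {b, c}
Tree: B1–B2, B1–B3, B3–B4, B3–B5, B4–B6
Every bag has size at most 2, so the width is 2 − 1 = 1 and tw(G) ≤ 1. G has an edge, so its treewidth is at least 1. The upper and lower bounds meet at 1, so that is the treewidth.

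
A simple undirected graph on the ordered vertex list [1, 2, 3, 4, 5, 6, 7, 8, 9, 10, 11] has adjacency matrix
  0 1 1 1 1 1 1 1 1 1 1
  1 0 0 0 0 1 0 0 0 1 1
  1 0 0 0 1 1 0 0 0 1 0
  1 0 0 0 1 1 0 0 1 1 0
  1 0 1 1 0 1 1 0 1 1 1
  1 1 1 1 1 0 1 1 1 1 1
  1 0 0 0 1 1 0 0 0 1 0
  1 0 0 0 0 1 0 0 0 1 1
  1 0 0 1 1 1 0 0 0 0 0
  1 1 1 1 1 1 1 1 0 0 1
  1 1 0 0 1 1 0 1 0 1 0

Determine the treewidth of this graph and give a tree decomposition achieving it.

Treewidth 4.
One such decomposition:
Bags: B1 = {1, 4, 5, 6, 10}  B2 = {1, 5, 6, 7, 10}  B3 = {1, 3, 5, 6, 10}  B4 = {1, 4, 5, 6, 9}  B5 = {1, 5, 6, 10, 11}  B6 = {1, 6, 8, 10, 11}  B7 = {1, 2, 6, 10, 11}
Tree: B1–B2, B2–B3, B1–B4, B1–B5, B5–B6, B5–B7

Every bag has size at most 5, so the width is 5 − 1 = 4 and tw(G) ≤ 4. Conversely, {1, 4, 5, 6, 9} is a clique of size 5, and the vertices of any clique must share a bag in every tree decomposition; so some bag has ≥ 5 vertices and tw(G) ≥ 4. The upper and lower bounds meet at 4, so that is the treewidth.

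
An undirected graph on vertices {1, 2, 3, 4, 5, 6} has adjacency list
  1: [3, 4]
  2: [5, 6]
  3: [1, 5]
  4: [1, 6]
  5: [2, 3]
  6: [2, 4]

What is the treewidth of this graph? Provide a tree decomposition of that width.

Each bag holds 3 vertices, so the decomposition has width 2, which upper-bounds the treewidth. Since 1–3–5–2–6–4–1 is a cycle in G, G is not acyclic. Forests are exactly the graphs of treewidth ≤ 1, so tw(G) ≥ 2. Combining the bounds, tw(G) = 2.

Treewidth 2.
One such decomposition:
Bags: B1 = {1, 3, 5}  B2 = {1, 2, 5}  B3 = {1, 2, 6}  B4 = {1, 4, 6}
Tree: B1–B2, B2–B3, B3–B4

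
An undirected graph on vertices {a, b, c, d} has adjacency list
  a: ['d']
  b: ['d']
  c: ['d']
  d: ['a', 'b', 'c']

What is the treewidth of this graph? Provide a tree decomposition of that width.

Treewidth 1.
One optimal decomposition is:
Bags: B1 = {a, d}  B2 = {b, d}  B3 = {c, d}
Tree: B1–B2, B1–B3

Each bag holds 2 vertices, so the decomposition has width 1, which upper-bounds the treewidth. G has an edge, so its treewidth is at least 1. The upper and lower bounds meet at 1, so that is the treewidth.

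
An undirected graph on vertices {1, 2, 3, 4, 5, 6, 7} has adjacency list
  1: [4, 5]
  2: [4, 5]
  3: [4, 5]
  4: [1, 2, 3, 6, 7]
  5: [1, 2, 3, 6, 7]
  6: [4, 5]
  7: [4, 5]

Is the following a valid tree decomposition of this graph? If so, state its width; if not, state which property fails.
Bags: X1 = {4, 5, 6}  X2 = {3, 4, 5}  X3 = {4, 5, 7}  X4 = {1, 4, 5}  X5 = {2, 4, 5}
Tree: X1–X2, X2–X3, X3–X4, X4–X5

Yes; width 2.

Every vertex of G appears in some bag (union = {1, 2, 3, 4, 5, 6, 7}); every edge is covered by a bag; and for each vertex v the set of bags containing v is connected in the bag tree. The decomposition is therefore valid. The largest bag has 3 vertices, so the width is 2.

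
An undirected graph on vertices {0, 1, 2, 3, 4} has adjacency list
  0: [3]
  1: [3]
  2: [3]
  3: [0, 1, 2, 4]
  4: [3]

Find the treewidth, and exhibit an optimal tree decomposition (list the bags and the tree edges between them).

Treewidth 1.
One optimal decomposition is:
Bags: B1 = {0, 3}  B2 = {3, 4}  B3 = {1, 3}  B4 = {2, 3}
Tree: B1–B2, B1–B3, B2–B4

The largest bag has 2 vertices, giving width 1; this decomposition certifies tw(G) ≤ 1. G has an edge, so its treewidth is at least 1. Hence tw(G) = 1 exactly.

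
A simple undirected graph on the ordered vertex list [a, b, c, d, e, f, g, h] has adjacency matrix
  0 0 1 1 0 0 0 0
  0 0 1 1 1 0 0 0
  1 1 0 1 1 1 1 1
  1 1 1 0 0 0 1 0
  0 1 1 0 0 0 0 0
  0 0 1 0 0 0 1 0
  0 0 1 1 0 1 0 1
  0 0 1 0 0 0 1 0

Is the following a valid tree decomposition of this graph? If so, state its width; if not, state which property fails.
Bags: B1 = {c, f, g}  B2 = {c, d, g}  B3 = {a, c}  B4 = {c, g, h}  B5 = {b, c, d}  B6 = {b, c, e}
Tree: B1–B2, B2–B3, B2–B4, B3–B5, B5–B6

No — edge (d,a) lies in no bag.

A tree decomposition must satisfy three properties: every vertex lies in some bag; for every edge, both endpoints lie together in some bag; and for every vertex, the bags containing it form a connected subtree. Here edge (d,a) lies in no bag, so the decomposition is invalid.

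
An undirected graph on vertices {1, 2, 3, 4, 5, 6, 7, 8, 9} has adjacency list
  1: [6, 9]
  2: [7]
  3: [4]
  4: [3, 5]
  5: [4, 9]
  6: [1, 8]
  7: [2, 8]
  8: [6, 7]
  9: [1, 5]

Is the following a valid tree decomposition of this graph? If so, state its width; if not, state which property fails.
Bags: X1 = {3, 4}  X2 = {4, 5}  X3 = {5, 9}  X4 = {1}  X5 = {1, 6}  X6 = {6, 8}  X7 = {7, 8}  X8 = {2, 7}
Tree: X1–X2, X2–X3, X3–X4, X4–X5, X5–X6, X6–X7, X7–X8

A tree decomposition must satisfy three properties: every vertex lies in some bag; for every edge, both endpoints lie together in some bag; and for every vertex, the bags containing it form a connected subtree. Here edge (9,1) lies in no bag, so the decomposition is invalid.

No — edge (9,1) lies in no bag.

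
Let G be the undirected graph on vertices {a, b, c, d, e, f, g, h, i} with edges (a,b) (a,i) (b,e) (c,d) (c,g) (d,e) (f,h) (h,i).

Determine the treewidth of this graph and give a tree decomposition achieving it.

Each bag holds 2 vertices, so the decomposition has width 1, which upper-bounds the treewidth. Since G has at least one edge (e.g. f–h), it is not an edgeless graph, so tw(G) ≥ 1. The upper and lower bounds meet at 1, so that is the treewidth.

Treewidth 1.
One such decomposition:
Bags: B1 = {f, h}  B2 = {h, i}  B3 = {a, i}  B4 = {a, b}  B5 = {b, e}  B6 = {d, e}  B7 = {c, d}  B8 = {c, g}
Tree: B1–B2, B2–B3, B3–B4, B4–B5, B5–B6, B6–B7, B7–B8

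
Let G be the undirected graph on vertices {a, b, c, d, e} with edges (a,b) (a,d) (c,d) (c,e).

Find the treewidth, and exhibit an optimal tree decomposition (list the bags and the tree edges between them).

Treewidth 1.
Bags: B1 = {a, b}  B2 = {a, d}  B3 = {c, d}  B4 = {c, e}
Tree: B1–B2, B2–B3, B3–B4

Each bag holds 2 vertices, so the decomposition has width 1, which upper-bounds the treewidth. Since G has at least one edge (e.g. a–b), it is not an edgeless graph, so tw(G) ≥ 1. Hence tw(G) = 1 exactly.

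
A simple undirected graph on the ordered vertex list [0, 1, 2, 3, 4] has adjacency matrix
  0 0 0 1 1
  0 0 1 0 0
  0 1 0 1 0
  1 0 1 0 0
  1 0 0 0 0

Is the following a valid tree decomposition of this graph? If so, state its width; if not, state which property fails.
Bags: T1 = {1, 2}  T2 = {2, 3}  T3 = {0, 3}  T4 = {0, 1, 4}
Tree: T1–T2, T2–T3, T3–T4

A tree decomposition must satisfy three properties: every vertex lies in some bag; for every edge, both endpoints lie together in some bag; and for every vertex, the bags containing it form a connected subtree. Here bags containing vertex 1 are not connected in the tree, so the decomposition is invalid.

No — bags containing vertex 1 are not connected in the tree.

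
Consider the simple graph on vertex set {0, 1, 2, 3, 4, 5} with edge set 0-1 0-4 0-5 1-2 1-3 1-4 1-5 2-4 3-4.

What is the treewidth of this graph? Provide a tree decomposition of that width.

The largest bag has 3 vertices, giving width 2; this decomposition certifies tw(G) ≤ 2. Conversely, {0, 1, 4} is a clique of size 3, and the vertices of any clique must share a bag in every tree decomposition; so some bag has ≥ 3 vertices and tw(G) ≥ 2. Hence tw(G) = 2 exactly.

Treewidth 2.
Bags: B1 = {1, 3, 4}  B2 = {0, 1, 4}  B3 = {0, 1, 5}  B4 = {1, 2, 4}
Tree: B1–B2, B2–B3, B1–B4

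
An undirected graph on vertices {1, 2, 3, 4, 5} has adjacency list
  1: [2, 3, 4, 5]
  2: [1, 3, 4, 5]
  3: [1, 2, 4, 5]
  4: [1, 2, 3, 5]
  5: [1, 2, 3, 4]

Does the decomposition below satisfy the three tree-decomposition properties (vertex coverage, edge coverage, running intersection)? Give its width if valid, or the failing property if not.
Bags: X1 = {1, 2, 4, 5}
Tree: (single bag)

No — vertex 3 appears in no bag.

A tree decomposition must satisfy three properties: every vertex lies in some bag; for every edge, both endpoints lie together in some bag; and for every vertex, the bags containing it form a connected subtree. Here vertex 3 appears in no bag, so the decomposition is invalid.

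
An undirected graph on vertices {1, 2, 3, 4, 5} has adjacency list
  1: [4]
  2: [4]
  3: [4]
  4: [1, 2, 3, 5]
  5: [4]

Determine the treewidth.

A width-1 tree decomposition is:
Bags: B1 = {3, 4}  B2 = {2, 4}  B3 = {4, 5}  B4 = {1, 4}
Tree: B1–B2, B2–B3, B3–B4
Every bag has size at most 2, so the width is 2 − 1 = 1 and tw(G) ≤ 1. Any graph with an edge has treewidth ≥ 1, and G has the edge 3–4. Hence tw(G) = 1 exactly.

1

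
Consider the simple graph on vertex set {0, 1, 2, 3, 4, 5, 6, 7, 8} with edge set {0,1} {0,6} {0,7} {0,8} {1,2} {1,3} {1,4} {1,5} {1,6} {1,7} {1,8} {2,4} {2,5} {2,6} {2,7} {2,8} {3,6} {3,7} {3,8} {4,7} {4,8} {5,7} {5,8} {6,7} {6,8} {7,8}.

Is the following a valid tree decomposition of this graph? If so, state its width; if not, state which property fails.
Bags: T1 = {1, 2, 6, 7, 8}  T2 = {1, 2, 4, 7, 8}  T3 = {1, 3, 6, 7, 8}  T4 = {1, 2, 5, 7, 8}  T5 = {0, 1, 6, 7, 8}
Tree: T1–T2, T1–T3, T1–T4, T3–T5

Vertex coverage: the bags together contain {0, 1, 2, 3, 4, 5, 6, 7, 8}, the full vertex set. Edge coverage: each edge of G has both endpoints in at least one bag. Running intersection: for every vertex, the bags containing it form a connected subtree. All three properties hold, so this is a valid tree decomposition of width max|bag| − 1 = 4, and hence tw(G) ≤ 4.

Yes; width 4.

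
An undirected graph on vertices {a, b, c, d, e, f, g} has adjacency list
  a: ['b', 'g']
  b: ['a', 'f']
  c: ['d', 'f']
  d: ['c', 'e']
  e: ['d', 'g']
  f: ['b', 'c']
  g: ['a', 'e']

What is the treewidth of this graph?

2

A width-2 tree decomposition is:
Bags: B1 = {a, b, g}  B2 = {b, f, g}  B3 = {c, f, g}  B4 = {c, d, g}  B5 = {d, e, g}
Tree: B1–B2, B2–B3, B3–B4, B4–B5
Each bag holds 3 vertices, so the decomposition has width 2, which upper-bounds the treewidth. The edges g–a–b–f–c–d–e–g form a cycle, so G is not a tree and its treewidth is at least 2. The upper and lower bounds meet at 2, so that is the treewidth.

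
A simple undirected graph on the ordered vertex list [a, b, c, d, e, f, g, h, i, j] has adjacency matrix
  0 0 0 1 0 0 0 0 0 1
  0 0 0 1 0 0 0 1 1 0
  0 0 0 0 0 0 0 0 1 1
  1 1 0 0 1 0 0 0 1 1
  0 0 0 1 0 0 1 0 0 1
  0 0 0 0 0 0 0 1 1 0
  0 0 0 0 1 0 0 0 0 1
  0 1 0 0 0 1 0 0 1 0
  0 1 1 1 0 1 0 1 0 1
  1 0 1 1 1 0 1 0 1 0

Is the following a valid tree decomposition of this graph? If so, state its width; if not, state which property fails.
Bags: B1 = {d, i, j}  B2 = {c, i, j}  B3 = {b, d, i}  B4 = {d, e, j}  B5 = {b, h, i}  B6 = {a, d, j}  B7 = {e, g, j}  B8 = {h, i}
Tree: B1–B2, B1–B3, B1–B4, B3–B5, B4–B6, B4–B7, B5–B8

No — vertex f appears in no bag.

A tree decomposition must satisfy three properties: every vertex lies in some bag; for every edge, both endpoints lie together in some bag; and for every vertex, the bags containing it form a connected subtree. Here vertex f appears in no bag, so the decomposition is invalid.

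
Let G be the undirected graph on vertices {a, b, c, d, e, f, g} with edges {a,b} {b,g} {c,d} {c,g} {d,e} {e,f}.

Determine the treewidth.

1

A width-1 tree decomposition is:
Bags: B1 = {e, f}  B2 = {d, e}  B3 = {c, d}  B4 = {c, g}  B5 = {b, g}  B6 = {a, b}
Tree: B1–B2, B2–B3, B3–B4, B4–B5, B5–B6
Every bag has size at most 2, so the width is 2 − 1 = 1 and tw(G) ≤ 1. Since G has at least one edge (e.g. f–e), it is not an edgeless graph, so tw(G) ≥ 1. Combining the bounds, tw(G) = 1.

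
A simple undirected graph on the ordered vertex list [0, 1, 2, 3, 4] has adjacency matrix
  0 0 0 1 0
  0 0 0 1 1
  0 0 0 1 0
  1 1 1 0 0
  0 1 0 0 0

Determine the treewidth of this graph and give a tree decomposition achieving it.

Every bag has size at most 2, so the width is 2 − 1 = 1 and tw(G) ≤ 1. Since G has at least one edge (e.g. 3–2), it is not an edgeless graph, so tw(G) ≥ 1. Therefore the treewidth is 1.

Treewidth 1.
One optimal decomposition is:
Bags: B1 = {2, 3}  B2 = {1, 3}  B3 = {1, 4}  B4 = {0, 3}
Tree: B1–B2, B2–B3, B2–B4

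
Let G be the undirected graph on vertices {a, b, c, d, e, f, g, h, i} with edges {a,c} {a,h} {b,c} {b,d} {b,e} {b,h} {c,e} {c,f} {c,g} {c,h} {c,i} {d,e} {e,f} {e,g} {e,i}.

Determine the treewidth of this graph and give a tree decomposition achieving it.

Treewidth 2.
One optimal decomposition is:
Bags: B1 = {b, c, h}  B2 = {b, c, e}  B3 = {c, e, g}  B4 = {a, c, h}  B5 = {c, e, f}  B6 = {c, e, i}  B7 = {b, d, e}
Tree: B1–B2, B2–B3, B1–B4, B2–B5, B2–B6, B2–B7

Each bag holds 3 vertices, so the decomposition has width 2, which upper-bounds the treewidth. For the lower bound, the 3 vertices {b, d, e} are pairwise adjacent, and any tree decomposition puts a clique entirely inside one bag — forcing width ≥ 2. Combining the bounds, tw(G) = 2.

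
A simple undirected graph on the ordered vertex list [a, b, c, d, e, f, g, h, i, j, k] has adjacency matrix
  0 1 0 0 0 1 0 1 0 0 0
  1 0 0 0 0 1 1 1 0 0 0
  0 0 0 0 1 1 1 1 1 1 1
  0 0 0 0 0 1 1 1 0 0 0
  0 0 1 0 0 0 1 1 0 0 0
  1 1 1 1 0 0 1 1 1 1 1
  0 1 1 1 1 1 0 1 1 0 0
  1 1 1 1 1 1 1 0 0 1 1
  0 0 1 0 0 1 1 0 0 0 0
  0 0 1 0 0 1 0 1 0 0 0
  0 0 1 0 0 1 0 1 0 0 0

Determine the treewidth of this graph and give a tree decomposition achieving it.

Every bag has size at most 4, so the width is 4 − 1 = 3 and tw(G) ≤ 3. On the other hand G contains the 4-clique {c, e, g, h}. A clique must lie in a single bag of any decomposition, so no decomposition can have width below 3. The upper and lower bounds meet at 3, so that is the treewidth.

Treewidth 3.
Bags: B1 = {c, f, g, h}  B2 = {c, e, g, h}  B3 = {d, f, g, h}  B4 = {b, f, g, h}  B5 = {c, f, h, k}  B6 = {c, f, h, j}  B7 = {c, f, g, i}  B8 = {a, b, f, h}
Tree: B1–B2, B1–B3, B3–B4, B1–B5, B1–B6, B1–B7, B4–B8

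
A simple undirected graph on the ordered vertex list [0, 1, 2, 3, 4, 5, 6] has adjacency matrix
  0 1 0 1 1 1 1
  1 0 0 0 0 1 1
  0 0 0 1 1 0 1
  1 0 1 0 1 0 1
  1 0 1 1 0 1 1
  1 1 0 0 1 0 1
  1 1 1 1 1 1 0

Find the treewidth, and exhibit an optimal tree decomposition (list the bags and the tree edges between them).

Treewidth 3.
Bags: B1 = {0, 3, 4, 6}  B2 = {0, 4, 5, 6}  B3 = {2, 3, 4, 6}  B4 = {0, 1, 5, 6}
Tree: B1–B2, B1–B3, B2–B4

Every bag has size at most 4, so the width is 4 − 1 = 3 and tw(G) ≤ 3. For the lower bound, the 4 vertices {0, 1, 5, 6} are pairwise adjacent, and any tree decomposition puts a clique entirely inside one bag — forcing width ≥ 3. Combining the bounds, tw(G) = 3.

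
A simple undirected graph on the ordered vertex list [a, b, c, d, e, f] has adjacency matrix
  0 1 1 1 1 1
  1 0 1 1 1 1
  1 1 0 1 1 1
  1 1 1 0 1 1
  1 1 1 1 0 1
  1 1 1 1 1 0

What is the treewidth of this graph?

5

A width-5 tree decomposition is:
Bags: B1 = {a, b, c, d, e, f}
Tree: (single bag)
A single bag containing all 6 vertices is trivially a valid decomposition of width 5. Conversely, {a, b, c, d, e, f} is a clique of size 6, and the vertices of any clique must share a bag in every tree decomposition; so some bag has ≥ 6 vertices and tw(G) ≥ 5. Combining the bounds, tw(G) = 5.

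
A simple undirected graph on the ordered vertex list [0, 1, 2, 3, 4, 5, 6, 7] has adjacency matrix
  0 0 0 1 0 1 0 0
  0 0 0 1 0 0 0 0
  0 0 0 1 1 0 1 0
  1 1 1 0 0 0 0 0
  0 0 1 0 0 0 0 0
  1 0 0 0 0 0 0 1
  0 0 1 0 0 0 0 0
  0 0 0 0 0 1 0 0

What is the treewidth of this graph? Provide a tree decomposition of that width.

Treewidth 1.
One such decomposition:
Bags: B1 = {2, 3}  B2 = {2, 6}  B3 = {0, 3}  B4 = {0, 5}  B5 = {1, 3}  B6 = {5, 7}  B7 = {2, 4}
Tree: B1–B2, B1–B3, B3–B4, B3–B5, B4–B6, B1–B7

Every bag has size at most 2, so the width is 2 − 1 = 1 and tw(G) ≤ 1. Any graph with an edge has treewidth ≥ 1, and G has the edge 3–2. Combining the bounds, tw(G) = 1.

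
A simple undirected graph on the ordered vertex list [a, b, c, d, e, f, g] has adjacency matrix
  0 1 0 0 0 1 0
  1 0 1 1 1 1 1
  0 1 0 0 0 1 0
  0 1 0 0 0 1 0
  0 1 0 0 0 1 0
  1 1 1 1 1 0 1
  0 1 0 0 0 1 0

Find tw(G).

2

A width-2 tree decomposition is:
Bags: B1 = {b, d, f}  B2 = {b, f, g}  B3 = {a, b, f}  B4 = {b, e, f}  B5 = {b, c, f}
Tree: B1–B2, B1–B3, B3–B4, B4–B5
Each bag holds 3 vertices, so the decomposition has width 2, which upper-bounds the treewidth. On the other hand G contains the 3-clique {b, d, f}. A clique must lie in a single bag of any decomposition, so no decomposition can have width below 2. Hence tw(G) = 2 exactly.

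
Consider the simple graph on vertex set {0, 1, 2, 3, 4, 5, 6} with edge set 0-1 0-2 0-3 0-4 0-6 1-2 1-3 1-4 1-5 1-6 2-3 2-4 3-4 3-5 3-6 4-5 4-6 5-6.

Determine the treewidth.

A width-4 tree decomposition is:
Bags: B1 = {1, 3, 4, 5, 6}  B2 = {0, 1, 3, 4, 6}  B3 = {0, 1, 2, 3, 4}
Tree: B1–B2, B2–B3
The largest bag has 5 vertices, giving width 4; this decomposition certifies tw(G) ≤ 4. Conversely, {0, 1, 2, 3, 4} is a clique of size 5, and the vertices of any clique must share a bag in every tree decomposition; so some bag has ≥ 5 vertices and tw(G) ≥ 4. Therefore the treewidth is 4.

4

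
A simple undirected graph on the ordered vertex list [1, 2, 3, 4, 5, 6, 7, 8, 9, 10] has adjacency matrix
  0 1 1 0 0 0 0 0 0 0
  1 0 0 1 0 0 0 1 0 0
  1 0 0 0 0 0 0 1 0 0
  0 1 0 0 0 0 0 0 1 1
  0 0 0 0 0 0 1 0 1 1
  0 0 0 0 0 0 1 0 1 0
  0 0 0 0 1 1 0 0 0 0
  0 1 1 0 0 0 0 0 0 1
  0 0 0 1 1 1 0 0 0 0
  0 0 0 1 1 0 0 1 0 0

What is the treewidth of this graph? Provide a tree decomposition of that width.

The largest bag has 3 vertices, giving width 2; this decomposition certifies tw(G) ≤ 2. Since 1–3–8–2–1 is a cycle in G, G is not acyclic. Forests are exactly the graphs of treewidth ≤ 1, so tw(G) ≥ 2. Combining the bounds, tw(G) = 2.

Treewidth 2.
Bags: B1 = {1, 2, 3}  B2 = {2, 3, 8}  B3 = {2, 4, 8}  B4 = {4, 8, 10}  B5 = {4, 9, 10}  B6 = {5, 9, 10}  B7 = {5, 6, 9}  B8 = {5, 6, 7}
Tree: B1–B2, B2–B3, B3–B4, B4–B5, B5–B6, B6–B7, B7–B8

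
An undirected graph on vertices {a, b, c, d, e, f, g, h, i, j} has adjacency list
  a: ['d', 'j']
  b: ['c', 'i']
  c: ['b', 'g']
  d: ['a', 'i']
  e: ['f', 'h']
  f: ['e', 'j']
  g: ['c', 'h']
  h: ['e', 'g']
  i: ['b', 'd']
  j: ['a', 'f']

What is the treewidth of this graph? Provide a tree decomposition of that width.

Each bag holds 3 vertices, so the decomposition has width 2, which upper-bounds the treewidth. The edges e–f–j–a–d–i–b–c–g–h–e form a cycle, so G is not a tree and its treewidth is at least 2. Hence tw(G) = 2 exactly.

Treewidth 2.
Bags: B1 = {e, f, j}  B2 = {a, e, j}  B3 = {a, d, e}  B4 = {d, e, i}  B5 = {b, e, i}  B6 = {b, c, e}  B7 = {c, e, g}  B8 = {e, g, h}
Tree: B1–B2, B2–B3, B3–B4, B4–B5, B5–B6, B6–B7, B7–B8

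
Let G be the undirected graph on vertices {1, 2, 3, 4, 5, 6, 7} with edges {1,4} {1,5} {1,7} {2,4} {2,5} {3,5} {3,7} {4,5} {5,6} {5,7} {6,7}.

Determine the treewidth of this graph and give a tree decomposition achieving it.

Every bag has size at most 3, so the width is 3 − 1 = 2 and tw(G) ≤ 2. On the other hand G contains the 3-clique {2, 4, 5}. A clique must lie in a single bag of any decomposition, so no decomposition can have width below 2. Combining the bounds, tw(G) = 2.

Treewidth 2.
One optimal decomposition is:
Bags: B1 = {1, 4, 5}  B2 = {1, 5, 7}  B3 = {3, 5, 7}  B4 = {2, 4, 5}  B5 = {5, 6, 7}
Tree: B1–B2, B2–B3, B1–B4, B2–B5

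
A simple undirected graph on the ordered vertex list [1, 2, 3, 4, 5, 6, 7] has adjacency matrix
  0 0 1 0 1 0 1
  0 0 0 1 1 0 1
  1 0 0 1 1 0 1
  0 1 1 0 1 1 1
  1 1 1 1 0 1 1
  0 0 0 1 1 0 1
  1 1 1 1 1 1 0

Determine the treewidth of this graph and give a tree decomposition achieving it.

The largest bag has 4 vertices, giving width 3; this decomposition certifies tw(G) ≤ 3. Conversely, {1, 3, 5, 7} is a clique of size 4, and the vertices of any clique must share a bag in every tree decomposition; so some bag has ≥ 4 vertices and tw(G) ≥ 3. Therefore the treewidth is 3.

Treewidth 3.
Bags: B1 = {2, 4, 5, 7}  B2 = {4, 5, 6, 7}  B3 = {3, 4, 5, 7}  B4 = {1, 3, 5, 7}
Tree: B1–B2, B1–B3, B3–B4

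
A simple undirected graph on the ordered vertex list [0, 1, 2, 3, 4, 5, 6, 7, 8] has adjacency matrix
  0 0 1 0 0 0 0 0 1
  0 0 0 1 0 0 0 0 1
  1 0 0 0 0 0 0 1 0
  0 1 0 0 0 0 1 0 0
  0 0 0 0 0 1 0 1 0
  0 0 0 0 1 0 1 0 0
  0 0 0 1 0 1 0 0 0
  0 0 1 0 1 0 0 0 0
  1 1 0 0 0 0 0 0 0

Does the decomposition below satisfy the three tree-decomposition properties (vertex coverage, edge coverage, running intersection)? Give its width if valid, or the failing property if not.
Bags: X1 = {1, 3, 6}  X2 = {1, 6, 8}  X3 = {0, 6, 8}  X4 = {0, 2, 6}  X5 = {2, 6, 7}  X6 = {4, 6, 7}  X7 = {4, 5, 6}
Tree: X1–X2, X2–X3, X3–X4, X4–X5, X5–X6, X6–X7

Yes; width 2.

Vertex coverage: the bags together contain {0, 1, 2, 3, 4, 5, 6, 7, 8}, the full vertex set. Edge coverage: each edge of G has both endpoints in at least one bag. Running intersection: for every vertex, the bags containing it form a connected subtree. All three properties hold, so this is a valid tree decomposition of width max|bag| − 1 = 2, and hence tw(G) ≤ 2.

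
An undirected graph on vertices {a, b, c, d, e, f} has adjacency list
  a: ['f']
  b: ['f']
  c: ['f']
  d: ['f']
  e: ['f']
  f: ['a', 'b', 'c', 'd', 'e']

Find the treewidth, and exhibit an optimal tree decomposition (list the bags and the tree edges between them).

Each bag holds 2 vertices, so the decomposition has width 1, which upper-bounds the treewidth. Since G has at least one edge (e.g. b–f), it is not an edgeless graph, so tw(G) ≥ 1. The upper and lower bounds meet at 1, so that is the treewidth.

Treewidth 1.
One such decomposition:
Bags: B1 = {b, f}  B2 = {e, f}  B3 = {d, f}  B4 = {c, f}  B5 = {a, f}
Tree: B1–B2, B2–B3, B1–B4, B4–B5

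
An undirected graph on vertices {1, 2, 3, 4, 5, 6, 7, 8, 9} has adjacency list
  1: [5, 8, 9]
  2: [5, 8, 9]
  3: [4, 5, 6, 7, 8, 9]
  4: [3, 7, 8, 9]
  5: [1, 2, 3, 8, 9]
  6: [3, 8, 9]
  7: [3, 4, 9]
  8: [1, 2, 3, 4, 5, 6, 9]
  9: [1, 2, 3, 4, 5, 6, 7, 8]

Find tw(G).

A width-3 tree decomposition is:
Bags: B1 = {3, 5, 8, 9}  B2 = {2, 5, 8, 9}  B3 = {1, 5, 8, 9}  B4 = {3, 4, 8, 9}  B5 = {3, 6, 8, 9}  B6 = {3, 4, 7, 9}
Tree: B1–B2, B2–B3, B1–B4, B1–B5, B4–B6
The largest bag has 4 vertices, giving width 3; this decomposition certifies tw(G) ≤ 3. Conversely, {1, 5, 8, 9} is a clique of size 4, and the vertices of any clique must share a bag in every tree decomposition; so some bag has ≥ 4 vertices and tw(G) ≥ 3. Therefore the treewidth is 3.

3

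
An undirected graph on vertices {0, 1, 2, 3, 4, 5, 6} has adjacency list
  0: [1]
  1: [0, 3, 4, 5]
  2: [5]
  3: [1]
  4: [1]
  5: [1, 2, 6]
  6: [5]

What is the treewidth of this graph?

A width-1 tree decomposition is:
Bags: B1 = {1, 4}  B2 = {1, 5}  B3 = {0, 1}  B4 = {1, 3}  B5 = {5, 6}  B6 = {2, 5}
Tree: B1–B2, B2–B3, B1–B4, B2–B5, B5–B6
The largest bag has 2 vertices, giving width 1; this decomposition certifies tw(G) ≤ 1. G has an edge, so its treewidth is at least 1. Combining the bounds, tw(G) = 1.

1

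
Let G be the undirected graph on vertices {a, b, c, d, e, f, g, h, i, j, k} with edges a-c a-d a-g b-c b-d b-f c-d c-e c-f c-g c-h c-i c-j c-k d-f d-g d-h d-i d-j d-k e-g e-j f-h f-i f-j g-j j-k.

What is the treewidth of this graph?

3

A width-3 tree decomposition is:
Bags: B1 = {c, d, f, j}  B2 = {c, d, j, k}  B3 = {c, d, g, j}  B4 = {c, d, f, i}  B5 = {b, c, d, f}  B6 = {c, e, g, j}  B7 = {c, d, f, h}  B8 = {a, c, d, g}
Tree: B1–B2, B1–B3, B1–B4, B4–B5, B3–B6, B4–B7, B3–B8
The largest bag has 4 vertices, giving width 3; this decomposition certifies tw(G) ≤ 3. For the lower bound, the 4 vertices {c, d, g, j} are pairwise adjacent, and any tree decomposition puts a clique entirely inside one bag — forcing width ≥ 3. Therefore the treewidth is 3.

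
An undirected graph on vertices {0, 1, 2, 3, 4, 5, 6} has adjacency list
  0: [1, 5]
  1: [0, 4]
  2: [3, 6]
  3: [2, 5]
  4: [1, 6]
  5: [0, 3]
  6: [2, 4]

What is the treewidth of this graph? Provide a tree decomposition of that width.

Every bag has size at most 3, so the width is 3 − 1 = 2 and tw(G) ≤ 2. The edges 3–2–6–4–1–0–5–3 form a cycle, so G is not a tree and its treewidth is at least 2. Therefore the treewidth is 2.

Treewidth 2.
One such decomposition:
Bags: B1 = {2, 3, 6}  B2 = {3, 4, 6}  B3 = {1, 3, 4}  B4 = {0, 1, 3}  B5 = {0, 3, 5}
Tree: B1–B2, B2–B3, B3–B4, B4–B5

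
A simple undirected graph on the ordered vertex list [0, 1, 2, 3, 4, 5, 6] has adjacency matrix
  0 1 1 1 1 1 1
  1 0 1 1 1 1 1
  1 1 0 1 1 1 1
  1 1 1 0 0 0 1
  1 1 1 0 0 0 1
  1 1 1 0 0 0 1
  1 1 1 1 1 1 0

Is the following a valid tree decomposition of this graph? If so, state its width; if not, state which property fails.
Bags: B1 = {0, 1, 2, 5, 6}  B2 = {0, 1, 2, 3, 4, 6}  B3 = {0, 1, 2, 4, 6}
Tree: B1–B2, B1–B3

No — bags containing vertex 4 are not connected in the tree.

A tree decomposition must satisfy three properties: every vertex lies in some bag; for every edge, both endpoints lie together in some bag; and for every vertex, the bags containing it form a connected subtree. Here bags containing vertex 4 are not connected in the tree, so the decomposition is invalid.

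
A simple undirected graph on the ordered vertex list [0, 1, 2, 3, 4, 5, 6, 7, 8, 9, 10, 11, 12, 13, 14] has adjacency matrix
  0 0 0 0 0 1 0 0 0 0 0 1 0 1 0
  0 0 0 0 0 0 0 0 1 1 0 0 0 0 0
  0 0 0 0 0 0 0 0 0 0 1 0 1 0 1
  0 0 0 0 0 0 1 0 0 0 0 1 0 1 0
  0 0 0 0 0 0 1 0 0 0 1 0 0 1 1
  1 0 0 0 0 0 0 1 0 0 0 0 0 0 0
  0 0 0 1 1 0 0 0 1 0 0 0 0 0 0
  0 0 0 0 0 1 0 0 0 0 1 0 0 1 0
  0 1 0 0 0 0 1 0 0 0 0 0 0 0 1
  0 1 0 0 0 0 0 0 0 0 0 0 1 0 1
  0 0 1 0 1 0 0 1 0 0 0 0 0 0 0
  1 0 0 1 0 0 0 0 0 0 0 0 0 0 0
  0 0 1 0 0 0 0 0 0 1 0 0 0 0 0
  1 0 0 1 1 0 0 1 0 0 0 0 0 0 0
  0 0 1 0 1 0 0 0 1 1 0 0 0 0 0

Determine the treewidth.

3

A width-3 tree decomposition is:
Bags: B1 = {1, 8, 9, 12}  B2 = {8, 9, 12, 14}  B3 = {2, 8, 12, 14}  B4 = {2, 6, 8, 14}  B5 = {2, 4, 6, 14}  B6 = {2, 4, 6, 10}  B7 = {3, 4, 6, 10}  B8 = {3, 4, 10, 13}  B9 = {3, 7, 10, 13}  B10 = {3, 7, 11, 13}  B11 = {0, 7, 11, 13}  B12 = {0, 5, 7, 11}
Tree: B1–B2, B2–B3, B3–B4, B4–B5, B5–B6, B6–B7, B7–B8, B8–B9, B9–B10, B10–B11, B11–B12
The largest bag has 4 vertices, giving width 3; this decomposition certifies tw(G) ≤ 3. For the lower bound: the 4 vertex sets {1,9,12}, {8}, {14}, {2,4,6,10} are disjoint, each induces a connected subgraph, and every pair is joined by at least one edge of G. Contracting each set to a single vertex therefore yields K_{4} as a minor, and since treewidth is minor-monotone, tw(G) ≥ tw(K_{4}) = 3. Combining the bounds, tw(G) = 3.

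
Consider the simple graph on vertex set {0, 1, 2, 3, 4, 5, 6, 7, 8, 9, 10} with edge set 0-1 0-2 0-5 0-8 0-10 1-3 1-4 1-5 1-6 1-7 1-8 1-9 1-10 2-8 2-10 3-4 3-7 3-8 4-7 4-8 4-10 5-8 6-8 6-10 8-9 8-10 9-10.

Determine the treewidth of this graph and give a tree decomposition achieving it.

Each bag holds 4 vertices, so the decomposition has width 3, which upper-bounds the treewidth. Conversely, {0, 1, 8, 10} is a clique of size 4, and the vertices of any clique must share a bag in every tree decomposition; so some bag has ≥ 4 vertices and tw(G) ≥ 3. Combining the bounds, tw(G) = 3.

Treewidth 3.
One optimal decomposition is:
Bags: B1 = {1, 4, 8, 10}  B2 = {1, 3, 4, 8}  B3 = {0, 1, 8, 10}  B4 = {1, 8, 9, 10}  B5 = {1, 6, 8, 10}  B6 = {1, 3, 4, 7}  B7 = {0, 2, 8, 10}  B8 = {0, 1, 5, 8}
Tree: B1–B2, B1–B3, B1–B4, B4–B5, B2–B6, B3–B7, B3–B8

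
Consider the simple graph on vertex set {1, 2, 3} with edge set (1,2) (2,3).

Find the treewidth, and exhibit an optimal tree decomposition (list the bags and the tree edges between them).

Treewidth 1.
Bags: B1 = {1, 2}  B2 = {2, 3}
Tree: B1–B2

Each bag holds 2 vertices, so the decomposition has width 1, which upper-bounds the treewidth. Since G has at least one edge (e.g. 2–1), it is not an edgeless graph, so tw(G) ≥ 1. Hence tw(G) = 1 exactly.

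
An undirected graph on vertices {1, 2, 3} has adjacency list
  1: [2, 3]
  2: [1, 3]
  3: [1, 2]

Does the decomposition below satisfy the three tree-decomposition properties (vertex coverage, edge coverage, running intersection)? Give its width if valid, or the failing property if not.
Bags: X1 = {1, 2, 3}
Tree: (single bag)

Vertex coverage: the bags together contain {1, 2, 3}, the full vertex set. Edge coverage: each edge of G has both endpoints in at least one bag. Running intersection: for every vertex, the bags containing it form a connected subtree. All three properties hold, so this is a valid tree decomposition of width max|bag| − 1 = 2, and hence tw(G) ≤ 2.

Yes; width 2.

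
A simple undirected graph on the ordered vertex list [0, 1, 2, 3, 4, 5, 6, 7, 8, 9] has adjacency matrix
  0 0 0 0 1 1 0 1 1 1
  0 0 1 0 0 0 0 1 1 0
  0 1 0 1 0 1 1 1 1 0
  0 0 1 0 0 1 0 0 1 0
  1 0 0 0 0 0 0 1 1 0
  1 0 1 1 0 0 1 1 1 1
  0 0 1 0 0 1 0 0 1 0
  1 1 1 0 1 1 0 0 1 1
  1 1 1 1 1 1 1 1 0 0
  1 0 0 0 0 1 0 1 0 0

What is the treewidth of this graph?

A width-3 tree decomposition is:
Bags: B1 = {2, 5, 7, 8}  B2 = {0, 5, 7, 8}  B3 = {0, 4, 7, 8}  B4 = {2, 3, 5, 8}  B5 = {0, 5, 7, 9}  B6 = {2, 5, 6, 8}  B7 = {1, 2, 7, 8}
Tree: B1–B2, B2–B3, B1–B4, B2–B5, B1–B6, B1–B7
Each bag holds 4 vertices, so the decomposition has width 3, which upper-bounds the treewidth. Conversely, {0, 4, 7, 8} is a clique of size 4, and the vertices of any clique must share a bag in every tree decomposition; so some bag has ≥ 4 vertices and tw(G) ≥ 3. Therefore the treewidth is 3.

3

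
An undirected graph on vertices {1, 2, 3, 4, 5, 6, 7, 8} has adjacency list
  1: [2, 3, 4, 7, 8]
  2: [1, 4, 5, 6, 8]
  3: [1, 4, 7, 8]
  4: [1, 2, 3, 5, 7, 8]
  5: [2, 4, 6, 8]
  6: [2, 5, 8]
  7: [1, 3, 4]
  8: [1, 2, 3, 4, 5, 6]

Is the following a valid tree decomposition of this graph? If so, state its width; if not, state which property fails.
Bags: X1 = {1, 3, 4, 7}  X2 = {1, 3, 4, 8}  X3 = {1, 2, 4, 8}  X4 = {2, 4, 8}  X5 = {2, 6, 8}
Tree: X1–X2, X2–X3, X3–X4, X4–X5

A tree decomposition must satisfy three properties: every vertex lies in some bag; for every edge, both endpoints lie together in some bag; and for every vertex, the bags containing it form a connected subtree. Here vertex 5 appears in no bag, so the decomposition is invalid.

No — vertex 5 appears in no bag.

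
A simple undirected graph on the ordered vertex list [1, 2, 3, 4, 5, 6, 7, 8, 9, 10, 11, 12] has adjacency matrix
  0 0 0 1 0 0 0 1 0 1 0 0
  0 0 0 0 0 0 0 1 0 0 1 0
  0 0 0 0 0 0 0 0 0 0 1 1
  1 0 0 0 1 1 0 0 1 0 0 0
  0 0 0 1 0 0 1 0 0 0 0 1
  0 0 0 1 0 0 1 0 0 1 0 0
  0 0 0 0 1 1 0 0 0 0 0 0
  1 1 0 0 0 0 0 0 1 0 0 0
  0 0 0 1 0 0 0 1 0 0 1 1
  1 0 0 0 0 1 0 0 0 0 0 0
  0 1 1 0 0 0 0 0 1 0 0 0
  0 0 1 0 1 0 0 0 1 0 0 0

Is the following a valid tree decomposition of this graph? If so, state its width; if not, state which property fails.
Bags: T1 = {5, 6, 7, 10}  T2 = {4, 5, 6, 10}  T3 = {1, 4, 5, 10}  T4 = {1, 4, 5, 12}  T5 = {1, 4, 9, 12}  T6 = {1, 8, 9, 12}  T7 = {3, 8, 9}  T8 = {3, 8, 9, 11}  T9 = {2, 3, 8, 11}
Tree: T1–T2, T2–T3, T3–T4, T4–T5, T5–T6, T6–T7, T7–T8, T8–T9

A tree decomposition must satisfy three properties: every vertex lies in some bag; for every edge, both endpoints lie together in some bag; and for every vertex, the bags containing it form a connected subtree. Here edge (12,3) lies in no bag, so the decomposition is invalid.

No — edge (12,3) lies in no bag.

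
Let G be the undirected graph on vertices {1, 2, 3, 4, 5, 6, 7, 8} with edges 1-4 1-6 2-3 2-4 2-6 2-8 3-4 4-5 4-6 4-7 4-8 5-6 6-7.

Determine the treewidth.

2

A width-2 tree decomposition is:
Bags: B1 = {1, 4, 6}  B2 = {4, 6, 7}  B3 = {2, 4, 6}  B4 = {2, 4, 8}  B5 = {2, 3, 4}  B6 = {4, 5, 6}
Tree: B1–B2, B1–B3, B3–B4, B4–B5, B3–B6
Every bag has size at most 3, so the width is 3 − 1 = 2 and tw(G) ≤ 2. For the lower bound, the 3 vertices {2, 4, 8} are pairwise adjacent, and any tree decomposition puts a clique entirely inside one bag — forcing width ≥ 2. Combining the bounds, tw(G) = 2.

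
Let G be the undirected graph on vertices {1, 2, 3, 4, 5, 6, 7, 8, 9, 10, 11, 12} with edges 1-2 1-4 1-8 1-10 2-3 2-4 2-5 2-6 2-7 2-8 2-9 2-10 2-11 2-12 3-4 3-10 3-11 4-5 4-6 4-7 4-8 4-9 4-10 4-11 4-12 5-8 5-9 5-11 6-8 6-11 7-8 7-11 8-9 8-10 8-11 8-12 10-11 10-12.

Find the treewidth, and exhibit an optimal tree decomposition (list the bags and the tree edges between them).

Every bag has size at most 5, so the width is 5 − 1 = 4 and tw(G) ≤ 4. For the lower bound, the 5 vertices {1, 2, 4, 8, 10} are pairwise adjacent, and any tree decomposition puts a clique entirely inside one bag — forcing width ≥ 4. The upper and lower bounds meet at 4, so that is the treewidth.

Treewidth 4.
One such decomposition:
Bags: B1 = {2, 3, 4, 10, 11}  B2 = {2, 4, 8, 10, 11}  B3 = {2, 4, 7, 8, 11}  B4 = {1, 2, 4, 8, 10}  B5 = {2, 4, 8, 10, 12}  B6 = {2, 4, 5, 8, 11}  B7 = {2, 4, 6, 8, 11}  B8 = {2, 4, 5, 8, 9}
Tree: B1–B2, B2–B3, B2–B4, B2–B5, B3–B6, B2–B7, B6–B8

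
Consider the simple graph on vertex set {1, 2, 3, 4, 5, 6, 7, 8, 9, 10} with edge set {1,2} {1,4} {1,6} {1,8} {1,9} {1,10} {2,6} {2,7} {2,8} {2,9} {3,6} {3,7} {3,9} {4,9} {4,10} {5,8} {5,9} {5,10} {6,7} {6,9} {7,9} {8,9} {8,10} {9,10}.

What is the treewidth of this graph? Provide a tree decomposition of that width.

Every bag has size at most 4, so the width is 4 − 1 = 3 and tw(G) ≤ 3. For the lower bound, the 4 vertices {1, 2, 8, 9} are pairwise adjacent, and any tree decomposition puts a clique entirely inside one bag — forcing width ≥ 3. Hence tw(G) = 3 exactly.

Treewidth 3.
One optimal decomposition is:
Bags: B1 = {1, 8, 9, 10}  B2 = {1, 2, 8, 9}  B3 = {1, 4, 9, 10}  B4 = {1, 2, 6, 9}  B5 = {5, 8, 9, 10}  B6 = {2, 6, 7, 9}  B7 = {3, 6, 7, 9}
Tree: B1–B2, B1–B3, B2–B4, B1–B5, B4–B6, B6–B7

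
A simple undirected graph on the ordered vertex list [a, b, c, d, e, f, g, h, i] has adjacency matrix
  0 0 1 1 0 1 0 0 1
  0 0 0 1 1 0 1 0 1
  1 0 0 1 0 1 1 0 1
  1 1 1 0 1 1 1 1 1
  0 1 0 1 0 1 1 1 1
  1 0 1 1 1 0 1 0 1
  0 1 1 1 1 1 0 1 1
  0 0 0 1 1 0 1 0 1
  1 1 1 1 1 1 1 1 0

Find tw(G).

4

A width-4 tree decomposition is:
Bags: B1 = {c, d, f, g, i}  B2 = {a, c, d, f, i}  B3 = {d, e, f, g, i}  B4 = {b, d, e, g, i}  B5 = {d, e, g, h, i}
Tree: B1–B2, B1–B3, B3–B4, B3–B5
Each bag holds 5 vertices, so the decomposition has width 4, which upper-bounds the treewidth. On the other hand G contains the 5-clique {d, e, g, h, i}. A clique must lie in a single bag of any decomposition, so no decomposition can have width below 4. Therefore the treewidth is 4.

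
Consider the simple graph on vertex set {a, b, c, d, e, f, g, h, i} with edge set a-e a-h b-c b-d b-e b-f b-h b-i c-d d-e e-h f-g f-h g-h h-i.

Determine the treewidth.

A width-2 tree decomposition is:
Bags: B1 = {b, e, h}  B2 = {b, f, h}  B3 = {f, g, h}  B4 = {a, e, h}  B5 = {b, d, e}  B6 = {b, c, d}  B7 = {b, h, i}
Tree: B1–B2, B2–B3, B1–B4, B1–B5, B5–B6, B2–B7
Each bag holds 3 vertices, so the decomposition has width 2, which upper-bounds the treewidth. Conversely, {b, d, e} is a clique of size 3, and the vertices of any clique must share a bag in every tree decomposition; so some bag has ≥ 3 vertices and tw(G) ≥ 2. The upper and lower bounds meet at 2, so that is the treewidth.

2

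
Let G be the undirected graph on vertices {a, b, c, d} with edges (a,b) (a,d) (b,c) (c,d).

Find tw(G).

2

A width-2 tree decomposition is:
Bags: B1 = {a, b, c}  B2 = {a, c, d}
Tree: B1–B2
Every bag has size at most 3, so the width is 3 − 1 = 2 and tw(G) ≤ 2. Since c–b–a–d–c is a cycle in G, G is not acyclic. Forests are exactly the graphs of treewidth ≤ 1, so tw(G) ≥ 2. Combining the bounds, tw(G) = 2.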